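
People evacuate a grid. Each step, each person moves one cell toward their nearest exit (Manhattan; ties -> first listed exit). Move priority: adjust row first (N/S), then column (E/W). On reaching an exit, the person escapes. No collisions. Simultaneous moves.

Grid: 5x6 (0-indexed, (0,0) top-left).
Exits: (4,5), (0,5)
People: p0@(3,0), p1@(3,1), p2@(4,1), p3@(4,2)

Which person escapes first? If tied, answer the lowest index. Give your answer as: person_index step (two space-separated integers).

Step 1: p0:(3,0)->(4,0) | p1:(3,1)->(4,1) | p2:(4,1)->(4,2) | p3:(4,2)->(4,3)
Step 2: p0:(4,0)->(4,1) | p1:(4,1)->(4,2) | p2:(4,2)->(4,3) | p3:(4,3)->(4,4)
Step 3: p0:(4,1)->(4,2) | p1:(4,2)->(4,3) | p2:(4,3)->(4,4) | p3:(4,4)->(4,5)->EXIT
Step 4: p0:(4,2)->(4,3) | p1:(4,3)->(4,4) | p2:(4,4)->(4,5)->EXIT | p3:escaped
Step 5: p0:(4,3)->(4,4) | p1:(4,4)->(4,5)->EXIT | p2:escaped | p3:escaped
Step 6: p0:(4,4)->(4,5)->EXIT | p1:escaped | p2:escaped | p3:escaped
Exit steps: [6, 5, 4, 3]
First to escape: p3 at step 3

Answer: 3 3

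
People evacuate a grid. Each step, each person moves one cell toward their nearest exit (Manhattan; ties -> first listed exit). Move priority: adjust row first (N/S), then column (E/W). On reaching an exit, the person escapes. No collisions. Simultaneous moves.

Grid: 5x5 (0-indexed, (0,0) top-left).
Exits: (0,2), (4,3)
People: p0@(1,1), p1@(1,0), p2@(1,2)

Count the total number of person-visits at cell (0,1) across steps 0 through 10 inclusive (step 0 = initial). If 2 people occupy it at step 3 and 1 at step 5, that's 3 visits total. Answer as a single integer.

Step 0: p0@(1,1) p1@(1,0) p2@(1,2) -> at (0,1): 0 [-], cum=0
Step 1: p0@(0,1) p1@(0,0) p2@ESC -> at (0,1): 1 [p0], cum=1
Step 2: p0@ESC p1@(0,1) p2@ESC -> at (0,1): 1 [p1], cum=2
Step 3: p0@ESC p1@ESC p2@ESC -> at (0,1): 0 [-], cum=2
Total visits = 2

Answer: 2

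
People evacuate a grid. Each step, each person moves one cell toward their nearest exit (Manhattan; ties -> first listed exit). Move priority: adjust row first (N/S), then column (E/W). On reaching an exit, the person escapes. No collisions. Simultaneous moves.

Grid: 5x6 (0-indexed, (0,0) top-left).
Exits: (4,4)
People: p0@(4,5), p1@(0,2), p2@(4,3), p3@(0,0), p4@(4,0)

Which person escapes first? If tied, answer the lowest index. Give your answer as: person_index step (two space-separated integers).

Answer: 0 1

Derivation:
Step 1: p0:(4,5)->(4,4)->EXIT | p1:(0,2)->(1,2) | p2:(4,3)->(4,4)->EXIT | p3:(0,0)->(1,0) | p4:(4,0)->(4,1)
Step 2: p0:escaped | p1:(1,2)->(2,2) | p2:escaped | p3:(1,0)->(2,0) | p4:(4,1)->(4,2)
Step 3: p0:escaped | p1:(2,2)->(3,2) | p2:escaped | p3:(2,0)->(3,0) | p4:(4,2)->(4,3)
Step 4: p0:escaped | p1:(3,2)->(4,2) | p2:escaped | p3:(3,0)->(4,0) | p4:(4,3)->(4,4)->EXIT
Step 5: p0:escaped | p1:(4,2)->(4,3) | p2:escaped | p3:(4,0)->(4,1) | p4:escaped
Step 6: p0:escaped | p1:(4,3)->(4,4)->EXIT | p2:escaped | p3:(4,1)->(4,2) | p4:escaped
Step 7: p0:escaped | p1:escaped | p2:escaped | p3:(4,2)->(4,3) | p4:escaped
Step 8: p0:escaped | p1:escaped | p2:escaped | p3:(4,3)->(4,4)->EXIT | p4:escaped
Exit steps: [1, 6, 1, 8, 4]
First to escape: p0 at step 1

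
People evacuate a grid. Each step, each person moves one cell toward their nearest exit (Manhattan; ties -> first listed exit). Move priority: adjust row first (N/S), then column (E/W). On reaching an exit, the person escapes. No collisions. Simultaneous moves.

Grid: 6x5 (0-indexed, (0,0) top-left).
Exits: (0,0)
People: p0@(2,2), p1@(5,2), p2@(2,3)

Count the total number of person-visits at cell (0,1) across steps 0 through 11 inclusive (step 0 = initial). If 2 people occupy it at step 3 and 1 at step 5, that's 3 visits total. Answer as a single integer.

Answer: 3

Derivation:
Step 0: p0@(2,2) p1@(5,2) p2@(2,3) -> at (0,1): 0 [-], cum=0
Step 1: p0@(1,2) p1@(4,2) p2@(1,3) -> at (0,1): 0 [-], cum=0
Step 2: p0@(0,2) p1@(3,2) p2@(0,3) -> at (0,1): 0 [-], cum=0
Step 3: p0@(0,1) p1@(2,2) p2@(0,2) -> at (0,1): 1 [p0], cum=1
Step 4: p0@ESC p1@(1,2) p2@(0,1) -> at (0,1): 1 [p2], cum=2
Step 5: p0@ESC p1@(0,2) p2@ESC -> at (0,1): 0 [-], cum=2
Step 6: p0@ESC p1@(0,1) p2@ESC -> at (0,1): 1 [p1], cum=3
Step 7: p0@ESC p1@ESC p2@ESC -> at (0,1): 0 [-], cum=3
Total visits = 3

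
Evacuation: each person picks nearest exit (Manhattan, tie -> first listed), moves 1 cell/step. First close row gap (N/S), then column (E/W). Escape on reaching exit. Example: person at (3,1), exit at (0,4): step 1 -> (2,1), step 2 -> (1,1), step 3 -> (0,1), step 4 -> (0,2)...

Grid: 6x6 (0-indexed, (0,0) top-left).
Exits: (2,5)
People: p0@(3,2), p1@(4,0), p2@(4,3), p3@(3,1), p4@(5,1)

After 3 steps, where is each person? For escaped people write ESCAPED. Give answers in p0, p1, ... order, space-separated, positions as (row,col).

Step 1: p0:(3,2)->(2,2) | p1:(4,0)->(3,0) | p2:(4,3)->(3,3) | p3:(3,1)->(2,1) | p4:(5,1)->(4,1)
Step 2: p0:(2,2)->(2,3) | p1:(3,0)->(2,0) | p2:(3,3)->(2,3) | p3:(2,1)->(2,2) | p4:(4,1)->(3,1)
Step 3: p0:(2,3)->(2,4) | p1:(2,0)->(2,1) | p2:(2,3)->(2,4) | p3:(2,2)->(2,3) | p4:(3,1)->(2,1)

(2,4) (2,1) (2,4) (2,3) (2,1)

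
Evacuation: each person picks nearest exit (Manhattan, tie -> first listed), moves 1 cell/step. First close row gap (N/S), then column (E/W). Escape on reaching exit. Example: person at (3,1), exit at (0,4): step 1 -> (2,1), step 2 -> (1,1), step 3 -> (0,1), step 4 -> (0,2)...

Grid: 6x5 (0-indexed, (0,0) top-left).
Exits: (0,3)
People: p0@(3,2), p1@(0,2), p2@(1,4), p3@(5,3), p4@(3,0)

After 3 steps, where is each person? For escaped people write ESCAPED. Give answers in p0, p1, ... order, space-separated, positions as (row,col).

Step 1: p0:(3,2)->(2,2) | p1:(0,2)->(0,3)->EXIT | p2:(1,4)->(0,4) | p3:(5,3)->(4,3) | p4:(3,0)->(2,0)
Step 2: p0:(2,2)->(1,2) | p1:escaped | p2:(0,4)->(0,3)->EXIT | p3:(4,3)->(3,3) | p4:(2,0)->(1,0)
Step 3: p0:(1,2)->(0,2) | p1:escaped | p2:escaped | p3:(3,3)->(2,3) | p4:(1,0)->(0,0)

(0,2) ESCAPED ESCAPED (2,3) (0,0)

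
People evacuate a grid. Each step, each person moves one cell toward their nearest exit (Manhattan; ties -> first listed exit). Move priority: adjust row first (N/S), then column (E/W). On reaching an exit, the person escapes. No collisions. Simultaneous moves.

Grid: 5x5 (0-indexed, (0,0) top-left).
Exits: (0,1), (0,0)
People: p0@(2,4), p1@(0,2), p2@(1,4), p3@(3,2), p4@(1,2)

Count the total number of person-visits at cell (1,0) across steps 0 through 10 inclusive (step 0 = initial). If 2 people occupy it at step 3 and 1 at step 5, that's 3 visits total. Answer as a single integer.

Answer: 0

Derivation:
Step 0: p0@(2,4) p1@(0,2) p2@(1,4) p3@(3,2) p4@(1,2) -> at (1,0): 0 [-], cum=0
Step 1: p0@(1,4) p1@ESC p2@(0,4) p3@(2,2) p4@(0,2) -> at (1,0): 0 [-], cum=0
Step 2: p0@(0,4) p1@ESC p2@(0,3) p3@(1,2) p4@ESC -> at (1,0): 0 [-], cum=0
Step 3: p0@(0,3) p1@ESC p2@(0,2) p3@(0,2) p4@ESC -> at (1,0): 0 [-], cum=0
Step 4: p0@(0,2) p1@ESC p2@ESC p3@ESC p4@ESC -> at (1,0): 0 [-], cum=0
Step 5: p0@ESC p1@ESC p2@ESC p3@ESC p4@ESC -> at (1,0): 0 [-], cum=0
Total visits = 0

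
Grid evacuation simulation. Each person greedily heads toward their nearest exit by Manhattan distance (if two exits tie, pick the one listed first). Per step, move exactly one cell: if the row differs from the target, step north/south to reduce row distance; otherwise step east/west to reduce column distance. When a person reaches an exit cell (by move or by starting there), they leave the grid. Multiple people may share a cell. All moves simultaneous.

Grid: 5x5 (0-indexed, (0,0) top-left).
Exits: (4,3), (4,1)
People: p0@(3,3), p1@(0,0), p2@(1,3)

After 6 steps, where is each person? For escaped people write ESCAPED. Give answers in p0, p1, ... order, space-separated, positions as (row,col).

Step 1: p0:(3,3)->(4,3)->EXIT | p1:(0,0)->(1,0) | p2:(1,3)->(2,3)
Step 2: p0:escaped | p1:(1,0)->(2,0) | p2:(2,3)->(3,3)
Step 3: p0:escaped | p1:(2,0)->(3,0) | p2:(3,3)->(4,3)->EXIT
Step 4: p0:escaped | p1:(3,0)->(4,0) | p2:escaped
Step 5: p0:escaped | p1:(4,0)->(4,1)->EXIT | p2:escaped

ESCAPED ESCAPED ESCAPED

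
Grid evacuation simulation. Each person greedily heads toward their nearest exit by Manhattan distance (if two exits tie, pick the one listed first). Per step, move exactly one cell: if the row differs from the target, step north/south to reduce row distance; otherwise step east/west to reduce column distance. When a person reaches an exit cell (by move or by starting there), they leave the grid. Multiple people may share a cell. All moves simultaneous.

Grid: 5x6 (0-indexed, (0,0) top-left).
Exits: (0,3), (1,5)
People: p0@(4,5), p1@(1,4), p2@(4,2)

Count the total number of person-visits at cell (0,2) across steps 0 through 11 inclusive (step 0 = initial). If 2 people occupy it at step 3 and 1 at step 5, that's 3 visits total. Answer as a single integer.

Answer: 1

Derivation:
Step 0: p0@(4,5) p1@(1,4) p2@(4,2) -> at (0,2): 0 [-], cum=0
Step 1: p0@(3,5) p1@ESC p2@(3,2) -> at (0,2): 0 [-], cum=0
Step 2: p0@(2,5) p1@ESC p2@(2,2) -> at (0,2): 0 [-], cum=0
Step 3: p0@ESC p1@ESC p2@(1,2) -> at (0,2): 0 [-], cum=0
Step 4: p0@ESC p1@ESC p2@(0,2) -> at (0,2): 1 [p2], cum=1
Step 5: p0@ESC p1@ESC p2@ESC -> at (0,2): 0 [-], cum=1
Total visits = 1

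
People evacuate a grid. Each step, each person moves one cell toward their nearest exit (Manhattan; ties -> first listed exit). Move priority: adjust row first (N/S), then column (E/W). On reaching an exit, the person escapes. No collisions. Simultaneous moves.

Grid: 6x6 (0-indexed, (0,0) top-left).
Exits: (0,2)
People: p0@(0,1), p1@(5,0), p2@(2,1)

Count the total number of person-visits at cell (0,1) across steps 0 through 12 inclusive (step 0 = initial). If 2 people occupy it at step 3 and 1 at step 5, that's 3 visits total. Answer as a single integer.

Step 0: p0@(0,1) p1@(5,0) p2@(2,1) -> at (0,1): 1 [p0], cum=1
Step 1: p0@ESC p1@(4,0) p2@(1,1) -> at (0,1): 0 [-], cum=1
Step 2: p0@ESC p1@(3,0) p2@(0,1) -> at (0,1): 1 [p2], cum=2
Step 3: p0@ESC p1@(2,0) p2@ESC -> at (0,1): 0 [-], cum=2
Step 4: p0@ESC p1@(1,0) p2@ESC -> at (0,1): 0 [-], cum=2
Step 5: p0@ESC p1@(0,0) p2@ESC -> at (0,1): 0 [-], cum=2
Step 6: p0@ESC p1@(0,1) p2@ESC -> at (0,1): 1 [p1], cum=3
Step 7: p0@ESC p1@ESC p2@ESC -> at (0,1): 0 [-], cum=3
Total visits = 3

Answer: 3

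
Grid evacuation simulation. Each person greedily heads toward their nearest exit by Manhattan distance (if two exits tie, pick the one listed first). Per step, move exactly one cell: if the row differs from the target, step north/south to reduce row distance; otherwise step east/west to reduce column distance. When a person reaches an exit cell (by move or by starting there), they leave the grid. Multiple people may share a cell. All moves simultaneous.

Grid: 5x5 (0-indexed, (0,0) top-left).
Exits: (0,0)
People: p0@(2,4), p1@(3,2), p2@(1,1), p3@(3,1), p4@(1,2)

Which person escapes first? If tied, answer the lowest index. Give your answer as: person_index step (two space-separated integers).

Answer: 2 2

Derivation:
Step 1: p0:(2,4)->(1,4) | p1:(3,2)->(2,2) | p2:(1,1)->(0,1) | p3:(3,1)->(2,1) | p4:(1,2)->(0,2)
Step 2: p0:(1,4)->(0,4) | p1:(2,2)->(1,2) | p2:(0,1)->(0,0)->EXIT | p3:(2,1)->(1,1) | p4:(0,2)->(0,1)
Step 3: p0:(0,4)->(0,3) | p1:(1,2)->(0,2) | p2:escaped | p3:(1,1)->(0,1) | p4:(0,1)->(0,0)->EXIT
Step 4: p0:(0,3)->(0,2) | p1:(0,2)->(0,1) | p2:escaped | p3:(0,1)->(0,0)->EXIT | p4:escaped
Step 5: p0:(0,2)->(0,1) | p1:(0,1)->(0,0)->EXIT | p2:escaped | p3:escaped | p4:escaped
Step 6: p0:(0,1)->(0,0)->EXIT | p1:escaped | p2:escaped | p3:escaped | p4:escaped
Exit steps: [6, 5, 2, 4, 3]
First to escape: p2 at step 2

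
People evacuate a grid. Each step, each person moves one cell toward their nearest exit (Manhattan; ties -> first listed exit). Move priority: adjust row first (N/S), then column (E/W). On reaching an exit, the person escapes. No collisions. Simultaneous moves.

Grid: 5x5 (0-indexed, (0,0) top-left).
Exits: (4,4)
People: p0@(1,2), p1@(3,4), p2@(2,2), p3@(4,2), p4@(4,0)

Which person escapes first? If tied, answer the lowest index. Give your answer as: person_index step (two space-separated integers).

Step 1: p0:(1,2)->(2,2) | p1:(3,4)->(4,4)->EXIT | p2:(2,2)->(3,2) | p3:(4,2)->(4,3) | p4:(4,0)->(4,1)
Step 2: p0:(2,2)->(3,2) | p1:escaped | p2:(3,2)->(4,2) | p3:(4,3)->(4,4)->EXIT | p4:(4,1)->(4,2)
Step 3: p0:(3,2)->(4,2) | p1:escaped | p2:(4,2)->(4,3) | p3:escaped | p4:(4,2)->(4,3)
Step 4: p0:(4,2)->(4,3) | p1:escaped | p2:(4,3)->(4,4)->EXIT | p3:escaped | p4:(4,3)->(4,4)->EXIT
Step 5: p0:(4,3)->(4,4)->EXIT | p1:escaped | p2:escaped | p3:escaped | p4:escaped
Exit steps: [5, 1, 4, 2, 4]
First to escape: p1 at step 1

Answer: 1 1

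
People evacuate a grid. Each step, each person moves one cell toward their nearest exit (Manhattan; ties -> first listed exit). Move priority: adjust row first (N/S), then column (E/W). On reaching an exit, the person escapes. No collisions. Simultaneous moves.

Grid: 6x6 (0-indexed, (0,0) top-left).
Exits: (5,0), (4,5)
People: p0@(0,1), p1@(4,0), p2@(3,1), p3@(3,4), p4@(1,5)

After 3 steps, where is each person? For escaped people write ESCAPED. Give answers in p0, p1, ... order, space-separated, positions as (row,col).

Step 1: p0:(0,1)->(1,1) | p1:(4,0)->(5,0)->EXIT | p2:(3,1)->(4,1) | p3:(3,4)->(4,4) | p4:(1,5)->(2,5)
Step 2: p0:(1,1)->(2,1) | p1:escaped | p2:(4,1)->(5,1) | p3:(4,4)->(4,5)->EXIT | p4:(2,5)->(3,5)
Step 3: p0:(2,1)->(3,1) | p1:escaped | p2:(5,1)->(5,0)->EXIT | p3:escaped | p4:(3,5)->(4,5)->EXIT

(3,1) ESCAPED ESCAPED ESCAPED ESCAPED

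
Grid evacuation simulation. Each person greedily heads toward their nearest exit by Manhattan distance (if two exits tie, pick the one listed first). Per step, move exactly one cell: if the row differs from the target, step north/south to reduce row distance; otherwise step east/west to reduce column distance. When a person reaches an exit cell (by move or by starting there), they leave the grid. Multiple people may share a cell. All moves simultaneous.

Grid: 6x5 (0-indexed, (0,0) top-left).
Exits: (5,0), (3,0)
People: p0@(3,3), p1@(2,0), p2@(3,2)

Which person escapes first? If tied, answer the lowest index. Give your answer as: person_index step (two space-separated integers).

Answer: 1 1

Derivation:
Step 1: p0:(3,3)->(3,2) | p1:(2,0)->(3,0)->EXIT | p2:(3,2)->(3,1)
Step 2: p0:(3,2)->(3,1) | p1:escaped | p2:(3,1)->(3,0)->EXIT
Step 3: p0:(3,1)->(3,0)->EXIT | p1:escaped | p2:escaped
Exit steps: [3, 1, 2]
First to escape: p1 at step 1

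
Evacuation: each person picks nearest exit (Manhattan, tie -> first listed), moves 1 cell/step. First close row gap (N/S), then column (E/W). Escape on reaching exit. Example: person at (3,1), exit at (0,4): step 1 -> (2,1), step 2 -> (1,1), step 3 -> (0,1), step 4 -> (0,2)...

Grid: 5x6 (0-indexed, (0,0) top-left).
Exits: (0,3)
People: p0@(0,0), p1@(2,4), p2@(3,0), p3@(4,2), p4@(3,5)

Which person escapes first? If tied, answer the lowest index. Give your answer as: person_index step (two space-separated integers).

Answer: 0 3

Derivation:
Step 1: p0:(0,0)->(0,1) | p1:(2,4)->(1,4) | p2:(3,0)->(2,0) | p3:(4,2)->(3,2) | p4:(3,5)->(2,5)
Step 2: p0:(0,1)->(0,2) | p1:(1,4)->(0,4) | p2:(2,0)->(1,0) | p3:(3,2)->(2,2) | p4:(2,5)->(1,5)
Step 3: p0:(0,2)->(0,3)->EXIT | p1:(0,4)->(0,3)->EXIT | p2:(1,0)->(0,0) | p3:(2,2)->(1,2) | p4:(1,5)->(0,5)
Step 4: p0:escaped | p1:escaped | p2:(0,0)->(0,1) | p3:(1,2)->(0,2) | p4:(0,5)->(0,4)
Step 5: p0:escaped | p1:escaped | p2:(0,1)->(0,2) | p3:(0,2)->(0,3)->EXIT | p4:(0,4)->(0,3)->EXIT
Step 6: p0:escaped | p1:escaped | p2:(0,2)->(0,3)->EXIT | p3:escaped | p4:escaped
Exit steps: [3, 3, 6, 5, 5]
First to escape: p0 at step 3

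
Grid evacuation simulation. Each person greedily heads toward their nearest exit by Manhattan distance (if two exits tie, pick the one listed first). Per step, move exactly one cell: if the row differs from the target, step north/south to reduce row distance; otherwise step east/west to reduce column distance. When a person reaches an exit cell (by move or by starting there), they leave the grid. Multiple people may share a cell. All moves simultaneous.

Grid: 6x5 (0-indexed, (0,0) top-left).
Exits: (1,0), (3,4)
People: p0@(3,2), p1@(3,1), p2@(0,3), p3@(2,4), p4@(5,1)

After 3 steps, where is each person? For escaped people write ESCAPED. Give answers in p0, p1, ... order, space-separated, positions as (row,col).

Step 1: p0:(3,2)->(3,3) | p1:(3,1)->(2,1) | p2:(0,3)->(1,3) | p3:(2,4)->(3,4)->EXIT | p4:(5,1)->(4,1)
Step 2: p0:(3,3)->(3,4)->EXIT | p1:(2,1)->(1,1) | p2:(1,3)->(1,2) | p3:escaped | p4:(4,1)->(3,1)
Step 3: p0:escaped | p1:(1,1)->(1,0)->EXIT | p2:(1,2)->(1,1) | p3:escaped | p4:(3,1)->(2,1)

ESCAPED ESCAPED (1,1) ESCAPED (2,1)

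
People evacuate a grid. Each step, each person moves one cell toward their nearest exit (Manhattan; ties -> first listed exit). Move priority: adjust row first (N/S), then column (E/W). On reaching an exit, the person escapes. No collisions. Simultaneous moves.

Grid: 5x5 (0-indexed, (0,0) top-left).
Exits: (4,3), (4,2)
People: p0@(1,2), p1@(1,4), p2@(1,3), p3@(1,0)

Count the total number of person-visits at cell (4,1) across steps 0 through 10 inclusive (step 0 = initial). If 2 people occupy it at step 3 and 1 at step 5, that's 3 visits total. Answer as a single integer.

Answer: 1

Derivation:
Step 0: p0@(1,2) p1@(1,4) p2@(1,3) p3@(1,0) -> at (4,1): 0 [-], cum=0
Step 1: p0@(2,2) p1@(2,4) p2@(2,3) p3@(2,0) -> at (4,1): 0 [-], cum=0
Step 2: p0@(3,2) p1@(3,4) p2@(3,3) p3@(3,0) -> at (4,1): 0 [-], cum=0
Step 3: p0@ESC p1@(4,4) p2@ESC p3@(4,0) -> at (4,1): 0 [-], cum=0
Step 4: p0@ESC p1@ESC p2@ESC p3@(4,1) -> at (4,1): 1 [p3], cum=1
Step 5: p0@ESC p1@ESC p2@ESC p3@ESC -> at (4,1): 0 [-], cum=1
Total visits = 1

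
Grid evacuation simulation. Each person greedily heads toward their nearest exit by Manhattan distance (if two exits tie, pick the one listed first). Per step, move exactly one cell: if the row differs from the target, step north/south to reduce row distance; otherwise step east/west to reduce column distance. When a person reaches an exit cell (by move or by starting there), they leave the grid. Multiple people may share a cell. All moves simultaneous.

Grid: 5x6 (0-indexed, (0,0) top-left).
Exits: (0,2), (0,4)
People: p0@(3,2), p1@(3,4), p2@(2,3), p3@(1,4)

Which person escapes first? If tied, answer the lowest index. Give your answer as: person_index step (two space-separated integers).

Answer: 3 1

Derivation:
Step 1: p0:(3,2)->(2,2) | p1:(3,4)->(2,4) | p2:(2,3)->(1,3) | p3:(1,4)->(0,4)->EXIT
Step 2: p0:(2,2)->(1,2) | p1:(2,4)->(1,4) | p2:(1,3)->(0,3) | p3:escaped
Step 3: p0:(1,2)->(0,2)->EXIT | p1:(1,4)->(0,4)->EXIT | p2:(0,3)->(0,2)->EXIT | p3:escaped
Exit steps: [3, 3, 3, 1]
First to escape: p3 at step 1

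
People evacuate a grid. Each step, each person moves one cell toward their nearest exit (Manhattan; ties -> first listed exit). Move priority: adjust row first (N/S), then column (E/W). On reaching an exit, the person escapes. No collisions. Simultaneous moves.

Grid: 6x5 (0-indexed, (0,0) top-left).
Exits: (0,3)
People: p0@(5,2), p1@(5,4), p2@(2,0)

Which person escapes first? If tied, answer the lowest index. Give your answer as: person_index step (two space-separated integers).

Answer: 2 5

Derivation:
Step 1: p0:(5,2)->(4,2) | p1:(5,4)->(4,4) | p2:(2,0)->(1,0)
Step 2: p0:(4,2)->(3,2) | p1:(4,4)->(3,4) | p2:(1,0)->(0,0)
Step 3: p0:(3,2)->(2,2) | p1:(3,4)->(2,4) | p2:(0,0)->(0,1)
Step 4: p0:(2,2)->(1,2) | p1:(2,4)->(1,4) | p2:(0,1)->(0,2)
Step 5: p0:(1,2)->(0,2) | p1:(1,4)->(0,4) | p2:(0,2)->(0,3)->EXIT
Step 6: p0:(0,2)->(0,3)->EXIT | p1:(0,4)->(0,3)->EXIT | p2:escaped
Exit steps: [6, 6, 5]
First to escape: p2 at step 5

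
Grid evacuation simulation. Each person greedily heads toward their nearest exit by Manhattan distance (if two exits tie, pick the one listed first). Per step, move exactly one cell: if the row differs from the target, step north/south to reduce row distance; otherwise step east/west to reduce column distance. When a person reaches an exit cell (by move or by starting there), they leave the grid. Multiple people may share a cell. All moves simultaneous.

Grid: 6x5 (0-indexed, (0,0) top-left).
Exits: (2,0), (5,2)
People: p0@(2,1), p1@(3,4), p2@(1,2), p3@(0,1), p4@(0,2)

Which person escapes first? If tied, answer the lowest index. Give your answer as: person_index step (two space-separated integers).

Step 1: p0:(2,1)->(2,0)->EXIT | p1:(3,4)->(4,4) | p2:(1,2)->(2,2) | p3:(0,1)->(1,1) | p4:(0,2)->(1,2)
Step 2: p0:escaped | p1:(4,4)->(5,4) | p2:(2,2)->(2,1) | p3:(1,1)->(2,1) | p4:(1,2)->(2,2)
Step 3: p0:escaped | p1:(5,4)->(5,3) | p2:(2,1)->(2,0)->EXIT | p3:(2,1)->(2,0)->EXIT | p4:(2,2)->(2,1)
Step 4: p0:escaped | p1:(5,3)->(5,2)->EXIT | p2:escaped | p3:escaped | p4:(2,1)->(2,0)->EXIT
Exit steps: [1, 4, 3, 3, 4]
First to escape: p0 at step 1

Answer: 0 1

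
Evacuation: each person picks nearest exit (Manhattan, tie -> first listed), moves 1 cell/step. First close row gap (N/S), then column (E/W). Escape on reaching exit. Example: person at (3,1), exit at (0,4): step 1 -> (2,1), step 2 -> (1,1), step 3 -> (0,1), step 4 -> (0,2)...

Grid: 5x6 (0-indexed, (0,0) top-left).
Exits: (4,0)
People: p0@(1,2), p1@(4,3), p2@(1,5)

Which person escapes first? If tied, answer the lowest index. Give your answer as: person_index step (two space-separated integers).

Step 1: p0:(1,2)->(2,2) | p1:(4,3)->(4,2) | p2:(1,5)->(2,5)
Step 2: p0:(2,2)->(3,2) | p1:(4,2)->(4,1) | p2:(2,5)->(3,5)
Step 3: p0:(3,2)->(4,2) | p1:(4,1)->(4,0)->EXIT | p2:(3,5)->(4,5)
Step 4: p0:(4,2)->(4,1) | p1:escaped | p2:(4,5)->(4,4)
Step 5: p0:(4,1)->(4,0)->EXIT | p1:escaped | p2:(4,4)->(4,3)
Step 6: p0:escaped | p1:escaped | p2:(4,3)->(4,2)
Step 7: p0:escaped | p1:escaped | p2:(4,2)->(4,1)
Step 8: p0:escaped | p1:escaped | p2:(4,1)->(4,0)->EXIT
Exit steps: [5, 3, 8]
First to escape: p1 at step 3

Answer: 1 3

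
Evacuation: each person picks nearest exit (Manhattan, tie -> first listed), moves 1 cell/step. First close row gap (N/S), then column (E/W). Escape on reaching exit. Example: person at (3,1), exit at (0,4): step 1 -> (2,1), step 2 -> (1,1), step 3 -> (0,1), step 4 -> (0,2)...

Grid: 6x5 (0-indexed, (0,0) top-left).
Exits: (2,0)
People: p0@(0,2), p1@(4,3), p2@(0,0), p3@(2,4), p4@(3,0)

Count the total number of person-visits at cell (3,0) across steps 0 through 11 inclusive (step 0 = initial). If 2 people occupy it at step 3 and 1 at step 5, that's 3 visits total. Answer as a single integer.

Answer: 1

Derivation:
Step 0: p0@(0,2) p1@(4,3) p2@(0,0) p3@(2,4) p4@(3,0) -> at (3,0): 1 [p4], cum=1
Step 1: p0@(1,2) p1@(3,3) p2@(1,0) p3@(2,3) p4@ESC -> at (3,0): 0 [-], cum=1
Step 2: p0@(2,2) p1@(2,3) p2@ESC p3@(2,2) p4@ESC -> at (3,0): 0 [-], cum=1
Step 3: p0@(2,1) p1@(2,2) p2@ESC p3@(2,1) p4@ESC -> at (3,0): 0 [-], cum=1
Step 4: p0@ESC p1@(2,1) p2@ESC p3@ESC p4@ESC -> at (3,0): 0 [-], cum=1
Step 5: p0@ESC p1@ESC p2@ESC p3@ESC p4@ESC -> at (3,0): 0 [-], cum=1
Total visits = 1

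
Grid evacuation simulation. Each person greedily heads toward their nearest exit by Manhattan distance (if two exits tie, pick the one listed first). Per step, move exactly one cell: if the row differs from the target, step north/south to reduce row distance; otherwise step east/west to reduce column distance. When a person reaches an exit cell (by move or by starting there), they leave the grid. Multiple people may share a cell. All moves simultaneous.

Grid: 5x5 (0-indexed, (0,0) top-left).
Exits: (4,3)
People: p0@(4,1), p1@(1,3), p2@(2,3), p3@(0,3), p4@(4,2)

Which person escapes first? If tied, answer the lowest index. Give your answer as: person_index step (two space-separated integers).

Answer: 4 1

Derivation:
Step 1: p0:(4,1)->(4,2) | p1:(1,3)->(2,3) | p2:(2,3)->(3,3) | p3:(0,3)->(1,3) | p4:(4,2)->(4,3)->EXIT
Step 2: p0:(4,2)->(4,3)->EXIT | p1:(2,3)->(3,3) | p2:(3,3)->(4,3)->EXIT | p3:(1,3)->(2,3) | p4:escaped
Step 3: p0:escaped | p1:(3,3)->(4,3)->EXIT | p2:escaped | p3:(2,3)->(3,3) | p4:escaped
Step 4: p0:escaped | p1:escaped | p2:escaped | p3:(3,3)->(4,3)->EXIT | p4:escaped
Exit steps: [2, 3, 2, 4, 1]
First to escape: p4 at step 1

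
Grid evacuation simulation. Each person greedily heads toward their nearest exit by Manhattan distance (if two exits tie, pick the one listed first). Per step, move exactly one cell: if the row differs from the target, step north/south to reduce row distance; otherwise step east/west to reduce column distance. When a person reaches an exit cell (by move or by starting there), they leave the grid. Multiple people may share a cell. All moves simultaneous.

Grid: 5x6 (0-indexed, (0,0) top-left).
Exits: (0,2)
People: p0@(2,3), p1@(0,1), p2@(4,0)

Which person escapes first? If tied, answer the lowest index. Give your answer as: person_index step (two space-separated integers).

Step 1: p0:(2,3)->(1,3) | p1:(0,1)->(0,2)->EXIT | p2:(4,0)->(3,0)
Step 2: p0:(1,3)->(0,3) | p1:escaped | p2:(3,0)->(2,0)
Step 3: p0:(0,3)->(0,2)->EXIT | p1:escaped | p2:(2,0)->(1,0)
Step 4: p0:escaped | p1:escaped | p2:(1,0)->(0,0)
Step 5: p0:escaped | p1:escaped | p2:(0,0)->(0,1)
Step 6: p0:escaped | p1:escaped | p2:(0,1)->(0,2)->EXIT
Exit steps: [3, 1, 6]
First to escape: p1 at step 1

Answer: 1 1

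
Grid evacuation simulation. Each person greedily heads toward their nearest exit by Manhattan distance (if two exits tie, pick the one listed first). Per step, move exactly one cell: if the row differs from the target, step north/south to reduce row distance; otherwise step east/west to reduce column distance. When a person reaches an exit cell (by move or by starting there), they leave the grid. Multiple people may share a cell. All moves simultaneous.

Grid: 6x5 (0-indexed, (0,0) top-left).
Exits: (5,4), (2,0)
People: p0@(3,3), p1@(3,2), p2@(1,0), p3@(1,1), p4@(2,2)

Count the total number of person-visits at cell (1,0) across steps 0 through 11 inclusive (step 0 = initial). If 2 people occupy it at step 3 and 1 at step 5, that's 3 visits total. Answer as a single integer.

Answer: 1

Derivation:
Step 0: p0@(3,3) p1@(3,2) p2@(1,0) p3@(1,1) p4@(2,2) -> at (1,0): 1 [p2], cum=1
Step 1: p0@(4,3) p1@(2,2) p2@ESC p3@(2,1) p4@(2,1) -> at (1,0): 0 [-], cum=1
Step 2: p0@(5,3) p1@(2,1) p2@ESC p3@ESC p4@ESC -> at (1,0): 0 [-], cum=1
Step 3: p0@ESC p1@ESC p2@ESC p3@ESC p4@ESC -> at (1,0): 0 [-], cum=1
Total visits = 1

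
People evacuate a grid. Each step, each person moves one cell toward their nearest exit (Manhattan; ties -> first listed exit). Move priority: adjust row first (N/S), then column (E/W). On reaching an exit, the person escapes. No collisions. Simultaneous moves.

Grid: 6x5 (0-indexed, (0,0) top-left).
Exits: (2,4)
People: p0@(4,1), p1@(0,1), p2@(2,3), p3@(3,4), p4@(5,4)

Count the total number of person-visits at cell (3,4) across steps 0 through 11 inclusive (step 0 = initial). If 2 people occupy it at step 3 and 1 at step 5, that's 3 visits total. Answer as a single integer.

Step 0: p0@(4,1) p1@(0,1) p2@(2,3) p3@(3,4) p4@(5,4) -> at (3,4): 1 [p3], cum=1
Step 1: p0@(3,1) p1@(1,1) p2@ESC p3@ESC p4@(4,4) -> at (3,4): 0 [-], cum=1
Step 2: p0@(2,1) p1@(2,1) p2@ESC p3@ESC p4@(3,4) -> at (3,4): 1 [p4], cum=2
Step 3: p0@(2,2) p1@(2,2) p2@ESC p3@ESC p4@ESC -> at (3,4): 0 [-], cum=2
Step 4: p0@(2,3) p1@(2,3) p2@ESC p3@ESC p4@ESC -> at (3,4): 0 [-], cum=2
Step 5: p0@ESC p1@ESC p2@ESC p3@ESC p4@ESC -> at (3,4): 0 [-], cum=2
Total visits = 2

Answer: 2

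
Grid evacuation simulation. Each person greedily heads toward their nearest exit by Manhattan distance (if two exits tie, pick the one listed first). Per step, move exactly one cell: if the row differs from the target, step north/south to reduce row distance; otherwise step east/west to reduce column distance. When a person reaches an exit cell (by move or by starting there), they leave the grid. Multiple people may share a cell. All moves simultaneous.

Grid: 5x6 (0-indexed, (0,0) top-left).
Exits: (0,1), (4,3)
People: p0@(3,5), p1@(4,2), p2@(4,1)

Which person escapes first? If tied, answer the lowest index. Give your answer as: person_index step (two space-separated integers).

Answer: 1 1

Derivation:
Step 1: p0:(3,5)->(4,5) | p1:(4,2)->(4,3)->EXIT | p2:(4,1)->(4,2)
Step 2: p0:(4,5)->(4,4) | p1:escaped | p2:(4,2)->(4,3)->EXIT
Step 3: p0:(4,4)->(4,3)->EXIT | p1:escaped | p2:escaped
Exit steps: [3, 1, 2]
First to escape: p1 at step 1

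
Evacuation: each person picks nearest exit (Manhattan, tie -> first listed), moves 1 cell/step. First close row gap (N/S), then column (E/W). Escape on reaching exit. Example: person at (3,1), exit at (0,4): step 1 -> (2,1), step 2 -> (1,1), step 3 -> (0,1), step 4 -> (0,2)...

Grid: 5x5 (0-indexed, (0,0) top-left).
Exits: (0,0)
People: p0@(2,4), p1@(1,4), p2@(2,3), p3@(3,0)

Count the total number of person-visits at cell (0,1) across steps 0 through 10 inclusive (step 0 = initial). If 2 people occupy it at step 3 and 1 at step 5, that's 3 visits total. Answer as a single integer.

Step 0: p0@(2,4) p1@(1,4) p2@(2,3) p3@(3,0) -> at (0,1): 0 [-], cum=0
Step 1: p0@(1,4) p1@(0,4) p2@(1,3) p3@(2,0) -> at (0,1): 0 [-], cum=0
Step 2: p0@(0,4) p1@(0,3) p2@(0,3) p3@(1,0) -> at (0,1): 0 [-], cum=0
Step 3: p0@(0,3) p1@(0,2) p2@(0,2) p3@ESC -> at (0,1): 0 [-], cum=0
Step 4: p0@(0,2) p1@(0,1) p2@(0,1) p3@ESC -> at (0,1): 2 [p1,p2], cum=2
Step 5: p0@(0,1) p1@ESC p2@ESC p3@ESC -> at (0,1): 1 [p0], cum=3
Step 6: p0@ESC p1@ESC p2@ESC p3@ESC -> at (0,1): 0 [-], cum=3
Total visits = 3

Answer: 3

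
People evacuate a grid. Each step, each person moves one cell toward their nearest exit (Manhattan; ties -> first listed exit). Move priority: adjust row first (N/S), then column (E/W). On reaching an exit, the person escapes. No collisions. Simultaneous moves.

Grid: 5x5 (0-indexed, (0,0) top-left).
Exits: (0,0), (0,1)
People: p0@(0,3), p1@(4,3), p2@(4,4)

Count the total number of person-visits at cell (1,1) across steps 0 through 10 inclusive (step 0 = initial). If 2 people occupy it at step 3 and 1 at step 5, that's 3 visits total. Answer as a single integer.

Answer: 0

Derivation:
Step 0: p0@(0,3) p1@(4,3) p2@(4,4) -> at (1,1): 0 [-], cum=0
Step 1: p0@(0,2) p1@(3,3) p2@(3,4) -> at (1,1): 0 [-], cum=0
Step 2: p0@ESC p1@(2,3) p2@(2,4) -> at (1,1): 0 [-], cum=0
Step 3: p0@ESC p1@(1,3) p2@(1,4) -> at (1,1): 0 [-], cum=0
Step 4: p0@ESC p1@(0,3) p2@(0,4) -> at (1,1): 0 [-], cum=0
Step 5: p0@ESC p1@(0,2) p2@(0,3) -> at (1,1): 0 [-], cum=0
Step 6: p0@ESC p1@ESC p2@(0,2) -> at (1,1): 0 [-], cum=0
Step 7: p0@ESC p1@ESC p2@ESC -> at (1,1): 0 [-], cum=0
Total visits = 0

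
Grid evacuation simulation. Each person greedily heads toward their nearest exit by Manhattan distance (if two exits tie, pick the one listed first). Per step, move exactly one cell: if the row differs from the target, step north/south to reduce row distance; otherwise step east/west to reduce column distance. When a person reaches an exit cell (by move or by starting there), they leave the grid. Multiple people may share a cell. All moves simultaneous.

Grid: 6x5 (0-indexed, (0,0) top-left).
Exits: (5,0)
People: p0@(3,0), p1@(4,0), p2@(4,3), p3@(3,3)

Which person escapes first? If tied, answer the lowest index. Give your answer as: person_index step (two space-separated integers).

Step 1: p0:(3,0)->(4,0) | p1:(4,0)->(5,0)->EXIT | p2:(4,3)->(5,3) | p3:(3,3)->(4,3)
Step 2: p0:(4,0)->(5,0)->EXIT | p1:escaped | p2:(5,3)->(5,2) | p3:(4,3)->(5,3)
Step 3: p0:escaped | p1:escaped | p2:(5,2)->(5,1) | p3:(5,3)->(5,2)
Step 4: p0:escaped | p1:escaped | p2:(5,1)->(5,0)->EXIT | p3:(5,2)->(5,1)
Step 5: p0:escaped | p1:escaped | p2:escaped | p3:(5,1)->(5,0)->EXIT
Exit steps: [2, 1, 4, 5]
First to escape: p1 at step 1

Answer: 1 1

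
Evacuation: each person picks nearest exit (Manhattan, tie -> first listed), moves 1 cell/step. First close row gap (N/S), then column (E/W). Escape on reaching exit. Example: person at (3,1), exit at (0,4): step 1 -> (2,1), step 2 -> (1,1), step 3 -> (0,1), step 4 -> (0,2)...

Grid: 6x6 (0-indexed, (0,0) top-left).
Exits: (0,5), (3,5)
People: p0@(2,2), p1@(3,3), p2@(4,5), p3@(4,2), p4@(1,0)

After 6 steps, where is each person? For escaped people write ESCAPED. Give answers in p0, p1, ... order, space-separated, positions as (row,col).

Step 1: p0:(2,2)->(3,2) | p1:(3,3)->(3,4) | p2:(4,5)->(3,5)->EXIT | p3:(4,2)->(3,2) | p4:(1,0)->(0,0)
Step 2: p0:(3,2)->(3,3) | p1:(3,4)->(3,5)->EXIT | p2:escaped | p3:(3,2)->(3,3) | p4:(0,0)->(0,1)
Step 3: p0:(3,3)->(3,4) | p1:escaped | p2:escaped | p3:(3,3)->(3,4) | p4:(0,1)->(0,2)
Step 4: p0:(3,4)->(3,5)->EXIT | p1:escaped | p2:escaped | p3:(3,4)->(3,5)->EXIT | p4:(0,2)->(0,3)
Step 5: p0:escaped | p1:escaped | p2:escaped | p3:escaped | p4:(0,3)->(0,4)
Step 6: p0:escaped | p1:escaped | p2:escaped | p3:escaped | p4:(0,4)->(0,5)->EXIT

ESCAPED ESCAPED ESCAPED ESCAPED ESCAPED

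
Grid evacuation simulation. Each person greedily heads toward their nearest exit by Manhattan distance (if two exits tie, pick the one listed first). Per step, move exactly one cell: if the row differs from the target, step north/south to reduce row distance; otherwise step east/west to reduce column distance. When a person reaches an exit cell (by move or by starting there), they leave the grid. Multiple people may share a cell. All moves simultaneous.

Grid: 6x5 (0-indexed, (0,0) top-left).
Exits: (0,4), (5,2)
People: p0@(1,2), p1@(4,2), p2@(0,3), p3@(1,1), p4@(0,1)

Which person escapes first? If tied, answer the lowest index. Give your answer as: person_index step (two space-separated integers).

Answer: 1 1

Derivation:
Step 1: p0:(1,2)->(0,2) | p1:(4,2)->(5,2)->EXIT | p2:(0,3)->(0,4)->EXIT | p3:(1,1)->(0,1) | p4:(0,1)->(0,2)
Step 2: p0:(0,2)->(0,3) | p1:escaped | p2:escaped | p3:(0,1)->(0,2) | p4:(0,2)->(0,3)
Step 3: p0:(0,3)->(0,4)->EXIT | p1:escaped | p2:escaped | p3:(0,2)->(0,3) | p4:(0,3)->(0,4)->EXIT
Step 4: p0:escaped | p1:escaped | p2:escaped | p3:(0,3)->(0,4)->EXIT | p4:escaped
Exit steps: [3, 1, 1, 4, 3]
First to escape: p1 at step 1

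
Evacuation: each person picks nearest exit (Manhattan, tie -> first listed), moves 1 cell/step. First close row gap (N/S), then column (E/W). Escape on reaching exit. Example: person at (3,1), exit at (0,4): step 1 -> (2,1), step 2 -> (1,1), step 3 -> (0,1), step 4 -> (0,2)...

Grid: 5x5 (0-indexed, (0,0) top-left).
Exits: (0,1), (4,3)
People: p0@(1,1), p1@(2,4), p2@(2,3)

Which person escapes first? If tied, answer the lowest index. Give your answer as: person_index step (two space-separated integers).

Answer: 0 1

Derivation:
Step 1: p0:(1,1)->(0,1)->EXIT | p1:(2,4)->(3,4) | p2:(2,3)->(3,3)
Step 2: p0:escaped | p1:(3,4)->(4,4) | p2:(3,3)->(4,3)->EXIT
Step 3: p0:escaped | p1:(4,4)->(4,3)->EXIT | p2:escaped
Exit steps: [1, 3, 2]
First to escape: p0 at step 1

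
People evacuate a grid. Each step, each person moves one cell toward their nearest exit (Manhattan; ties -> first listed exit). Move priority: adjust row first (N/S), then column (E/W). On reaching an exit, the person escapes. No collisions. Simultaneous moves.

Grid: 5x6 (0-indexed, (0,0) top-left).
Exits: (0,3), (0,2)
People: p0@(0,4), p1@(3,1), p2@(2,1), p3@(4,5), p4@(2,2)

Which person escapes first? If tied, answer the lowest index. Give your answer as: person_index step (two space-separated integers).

Answer: 0 1

Derivation:
Step 1: p0:(0,4)->(0,3)->EXIT | p1:(3,1)->(2,1) | p2:(2,1)->(1,1) | p3:(4,5)->(3,5) | p4:(2,2)->(1,2)
Step 2: p0:escaped | p1:(2,1)->(1,1) | p2:(1,1)->(0,1) | p3:(3,5)->(2,5) | p4:(1,2)->(0,2)->EXIT
Step 3: p0:escaped | p1:(1,1)->(0,1) | p2:(0,1)->(0,2)->EXIT | p3:(2,5)->(1,5) | p4:escaped
Step 4: p0:escaped | p1:(0,1)->(0,2)->EXIT | p2:escaped | p3:(1,5)->(0,5) | p4:escaped
Step 5: p0:escaped | p1:escaped | p2:escaped | p3:(0,5)->(0,4) | p4:escaped
Step 6: p0:escaped | p1:escaped | p2:escaped | p3:(0,4)->(0,3)->EXIT | p4:escaped
Exit steps: [1, 4, 3, 6, 2]
First to escape: p0 at step 1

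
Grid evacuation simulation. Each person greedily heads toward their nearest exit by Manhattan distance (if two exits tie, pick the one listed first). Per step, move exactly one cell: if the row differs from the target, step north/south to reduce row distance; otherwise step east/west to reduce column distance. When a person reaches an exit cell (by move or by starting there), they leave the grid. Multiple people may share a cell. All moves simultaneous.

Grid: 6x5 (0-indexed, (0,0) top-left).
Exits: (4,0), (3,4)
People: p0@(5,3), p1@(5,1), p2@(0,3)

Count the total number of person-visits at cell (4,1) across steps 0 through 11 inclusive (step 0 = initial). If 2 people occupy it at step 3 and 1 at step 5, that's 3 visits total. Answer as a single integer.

Answer: 1

Derivation:
Step 0: p0@(5,3) p1@(5,1) p2@(0,3) -> at (4,1): 0 [-], cum=0
Step 1: p0@(4,3) p1@(4,1) p2@(1,3) -> at (4,1): 1 [p1], cum=1
Step 2: p0@(3,3) p1@ESC p2@(2,3) -> at (4,1): 0 [-], cum=1
Step 3: p0@ESC p1@ESC p2@(3,3) -> at (4,1): 0 [-], cum=1
Step 4: p0@ESC p1@ESC p2@ESC -> at (4,1): 0 [-], cum=1
Total visits = 1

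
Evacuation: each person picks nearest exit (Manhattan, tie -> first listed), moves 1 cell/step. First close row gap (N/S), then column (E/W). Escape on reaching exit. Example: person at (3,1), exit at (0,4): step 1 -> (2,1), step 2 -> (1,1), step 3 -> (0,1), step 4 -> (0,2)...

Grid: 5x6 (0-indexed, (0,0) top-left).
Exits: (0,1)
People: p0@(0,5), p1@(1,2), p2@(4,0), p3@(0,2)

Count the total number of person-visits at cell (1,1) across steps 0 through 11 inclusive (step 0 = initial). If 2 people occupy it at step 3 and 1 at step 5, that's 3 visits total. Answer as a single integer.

Answer: 0

Derivation:
Step 0: p0@(0,5) p1@(1,2) p2@(4,0) p3@(0,2) -> at (1,1): 0 [-], cum=0
Step 1: p0@(0,4) p1@(0,2) p2@(3,0) p3@ESC -> at (1,1): 0 [-], cum=0
Step 2: p0@(0,3) p1@ESC p2@(2,0) p3@ESC -> at (1,1): 0 [-], cum=0
Step 3: p0@(0,2) p1@ESC p2@(1,0) p3@ESC -> at (1,1): 0 [-], cum=0
Step 4: p0@ESC p1@ESC p2@(0,0) p3@ESC -> at (1,1): 0 [-], cum=0
Step 5: p0@ESC p1@ESC p2@ESC p3@ESC -> at (1,1): 0 [-], cum=0
Total visits = 0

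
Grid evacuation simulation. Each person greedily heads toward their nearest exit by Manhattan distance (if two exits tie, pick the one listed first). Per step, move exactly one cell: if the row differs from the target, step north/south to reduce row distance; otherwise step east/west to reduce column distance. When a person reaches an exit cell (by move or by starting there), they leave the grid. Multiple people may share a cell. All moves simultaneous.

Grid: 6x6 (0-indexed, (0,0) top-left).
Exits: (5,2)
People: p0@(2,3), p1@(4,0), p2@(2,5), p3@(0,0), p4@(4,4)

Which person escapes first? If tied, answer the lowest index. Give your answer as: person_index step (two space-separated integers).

Answer: 1 3

Derivation:
Step 1: p0:(2,3)->(3,3) | p1:(4,0)->(5,0) | p2:(2,5)->(3,5) | p3:(0,0)->(1,0) | p4:(4,4)->(5,4)
Step 2: p0:(3,3)->(4,3) | p1:(5,0)->(5,1) | p2:(3,5)->(4,5) | p3:(1,0)->(2,0) | p4:(5,4)->(5,3)
Step 3: p0:(4,3)->(5,3) | p1:(5,1)->(5,2)->EXIT | p2:(4,5)->(5,5) | p3:(2,0)->(3,0) | p4:(5,3)->(5,2)->EXIT
Step 4: p0:(5,3)->(5,2)->EXIT | p1:escaped | p2:(5,5)->(5,4) | p3:(3,0)->(4,0) | p4:escaped
Step 5: p0:escaped | p1:escaped | p2:(5,4)->(5,3) | p3:(4,0)->(5,0) | p4:escaped
Step 6: p0:escaped | p1:escaped | p2:(5,3)->(5,2)->EXIT | p3:(5,0)->(5,1) | p4:escaped
Step 7: p0:escaped | p1:escaped | p2:escaped | p3:(5,1)->(5,2)->EXIT | p4:escaped
Exit steps: [4, 3, 6, 7, 3]
First to escape: p1 at step 3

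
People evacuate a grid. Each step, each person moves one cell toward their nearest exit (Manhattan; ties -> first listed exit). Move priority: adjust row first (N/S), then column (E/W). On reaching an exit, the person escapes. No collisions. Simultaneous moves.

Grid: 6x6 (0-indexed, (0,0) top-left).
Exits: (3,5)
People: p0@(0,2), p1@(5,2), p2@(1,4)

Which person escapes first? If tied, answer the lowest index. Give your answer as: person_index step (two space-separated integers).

Step 1: p0:(0,2)->(1,2) | p1:(5,2)->(4,2) | p2:(1,4)->(2,4)
Step 2: p0:(1,2)->(2,2) | p1:(4,2)->(3,2) | p2:(2,4)->(3,4)
Step 3: p0:(2,2)->(3,2) | p1:(3,2)->(3,3) | p2:(3,4)->(3,5)->EXIT
Step 4: p0:(3,2)->(3,3) | p1:(3,3)->(3,4) | p2:escaped
Step 5: p0:(3,3)->(3,4) | p1:(3,4)->(3,5)->EXIT | p2:escaped
Step 6: p0:(3,4)->(3,5)->EXIT | p1:escaped | p2:escaped
Exit steps: [6, 5, 3]
First to escape: p2 at step 3

Answer: 2 3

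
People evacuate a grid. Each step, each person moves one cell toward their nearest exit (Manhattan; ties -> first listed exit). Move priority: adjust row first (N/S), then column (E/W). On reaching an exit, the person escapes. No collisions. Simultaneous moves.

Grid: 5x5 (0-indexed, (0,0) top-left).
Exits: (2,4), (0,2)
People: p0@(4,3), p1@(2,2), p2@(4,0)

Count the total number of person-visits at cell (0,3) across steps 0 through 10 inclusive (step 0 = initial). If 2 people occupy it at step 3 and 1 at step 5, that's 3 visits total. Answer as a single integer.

Answer: 0

Derivation:
Step 0: p0@(4,3) p1@(2,2) p2@(4,0) -> at (0,3): 0 [-], cum=0
Step 1: p0@(3,3) p1@(2,3) p2@(3,0) -> at (0,3): 0 [-], cum=0
Step 2: p0@(2,3) p1@ESC p2@(2,0) -> at (0,3): 0 [-], cum=0
Step 3: p0@ESC p1@ESC p2@(2,1) -> at (0,3): 0 [-], cum=0
Step 4: p0@ESC p1@ESC p2@(2,2) -> at (0,3): 0 [-], cum=0
Step 5: p0@ESC p1@ESC p2@(2,3) -> at (0,3): 0 [-], cum=0
Step 6: p0@ESC p1@ESC p2@ESC -> at (0,3): 0 [-], cum=0
Total visits = 0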